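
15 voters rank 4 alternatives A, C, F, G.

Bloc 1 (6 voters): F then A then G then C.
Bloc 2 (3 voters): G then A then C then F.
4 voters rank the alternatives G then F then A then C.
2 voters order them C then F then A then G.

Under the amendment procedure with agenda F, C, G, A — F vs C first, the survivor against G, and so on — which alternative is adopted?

Round 1: F vs C — 10–5, F advances.
Round 2: F vs G — 8–7, F advances.
Round 3: F vs A — 12–3, F advances.
F survives the agenda.

F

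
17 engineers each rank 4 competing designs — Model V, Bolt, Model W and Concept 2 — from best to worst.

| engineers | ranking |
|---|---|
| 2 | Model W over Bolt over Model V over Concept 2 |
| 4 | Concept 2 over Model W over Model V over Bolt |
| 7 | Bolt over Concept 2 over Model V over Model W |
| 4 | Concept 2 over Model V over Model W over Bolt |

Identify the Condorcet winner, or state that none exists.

none

Pairwise majorities:
Model V vs Bolt: 4+4 = 8 for Model V, 9 for Bolt — Bolt by 9–8.
Model V vs Model W: Model V, 11–6.
Model V–Concept 2: Concept 2 15–2.
Bolt vs Model W: Model W wins 10–7.
Bolt vs Concept 2: Bolt preferred on 2+7 = 9 ballots; Bolt wins 9–8.
Model W vs Concept 2: 2 for Model W, 15 for Concept 2 — Concept 2 by 15–2.
Every design loses at least once (Model V loses to Bolt; Bolt loses to Model W; Model W loses to Model V; Concept 2 loses to Bolt). The majority relation contains the cycle Model V > Model W > Bolt > Model V, so there is no Condorcet winner.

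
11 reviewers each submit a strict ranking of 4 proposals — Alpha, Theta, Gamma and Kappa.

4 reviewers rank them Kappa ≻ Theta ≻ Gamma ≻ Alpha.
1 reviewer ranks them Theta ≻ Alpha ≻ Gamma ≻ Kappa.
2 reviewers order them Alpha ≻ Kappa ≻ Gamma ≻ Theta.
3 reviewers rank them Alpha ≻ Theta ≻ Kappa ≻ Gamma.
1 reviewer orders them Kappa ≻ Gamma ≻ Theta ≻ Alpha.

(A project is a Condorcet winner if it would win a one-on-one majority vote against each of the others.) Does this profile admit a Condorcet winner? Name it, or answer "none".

none

Check each pair by majority over 11 ballots:
Alpha vs Theta: Alpha preferred on 2+3 = 5 ballots; Theta wins 6–5.
Alpha vs Gamma: 1+2+3 = 6 for Alpha, 5 for Gamma — Alpha by 6–5.
Alpha vs Kappa: 1+2+3 = 6 for Alpha, 5 for Kappa — Alpha by 6–5.
Theta vs Gamma: Theta is ranked higher on 4+1+3 = 8 ballots, Gamma on 3. Theta wins 8–3.
Theta vs Kappa: 1+3 = 4 for Theta, 7 for Kappa — Kappa by 7–4.
Gamma vs Kappa: 1 to 10, Kappa.
Each project drops at least one matchup (Alpha loses to Theta; Theta loses to Kappa; Gamma loses to Alpha; Kappa loses to Alpha); the cycle Alpha → Kappa → Theta → Alpha rules out a Condorcet winner.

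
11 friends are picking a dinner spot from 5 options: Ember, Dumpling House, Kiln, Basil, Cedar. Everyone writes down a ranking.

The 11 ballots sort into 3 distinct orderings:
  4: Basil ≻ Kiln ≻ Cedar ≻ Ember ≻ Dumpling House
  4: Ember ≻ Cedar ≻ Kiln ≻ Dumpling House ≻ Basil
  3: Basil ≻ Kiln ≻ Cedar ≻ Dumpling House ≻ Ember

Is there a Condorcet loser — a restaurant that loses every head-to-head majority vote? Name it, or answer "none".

Dumpling House

Head-to-head results (11 friends):
Ember vs Dumpling House: 8 to 3, Ember.
Ember vs Kiln: Ember is ranked higher on 4 ballots, Kiln on 7. Kiln wins 7–4.
Ember vs Basil: Ember is ranked higher on 4 ballots, Basil on 7. Basil wins 7–4.
Ember vs Cedar: Cedar wins 7–4.
Dumpling House vs Kiln: Dumpling House is ranked higher on 0 ballots, Kiln on 11. Kiln wins 11–0.
Dumpling House vs Basil: Basil wins 7–4.
Dumpling House–Cedar: Cedar 11–0.
Kiln vs Basil: Kiln preferred on 4 ballots; Basil wins 7–4.
Kiln vs Cedar: Kiln, 7–4.
Basil vs Cedar: Basil wins 7–4.
Dumpling House loses to every other restaurant — it is the Condorcet loser.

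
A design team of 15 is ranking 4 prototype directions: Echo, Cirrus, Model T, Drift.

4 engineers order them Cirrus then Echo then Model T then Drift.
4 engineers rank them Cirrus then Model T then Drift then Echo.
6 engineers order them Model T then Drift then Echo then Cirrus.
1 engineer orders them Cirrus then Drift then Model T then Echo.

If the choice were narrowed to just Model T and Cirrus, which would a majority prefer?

Cirrus

Ballots ranking Model T above Cirrus: 6.
Ballots ranking Cirrus above Model T: 15 − 6 = 9.
Cirrus wins the head-to-head 9–6.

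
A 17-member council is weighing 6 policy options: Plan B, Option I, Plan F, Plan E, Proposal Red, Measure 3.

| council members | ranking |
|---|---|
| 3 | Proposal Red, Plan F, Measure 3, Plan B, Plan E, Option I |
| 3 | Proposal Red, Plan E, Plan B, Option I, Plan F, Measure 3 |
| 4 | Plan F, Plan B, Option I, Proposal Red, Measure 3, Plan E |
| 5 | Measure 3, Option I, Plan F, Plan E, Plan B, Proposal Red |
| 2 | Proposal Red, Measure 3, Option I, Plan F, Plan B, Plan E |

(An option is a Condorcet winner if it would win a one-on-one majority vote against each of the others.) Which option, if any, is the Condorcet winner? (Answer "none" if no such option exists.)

none

Check each pair by majority over 17 ballots:
Plan B–Option I: Plan B 10–7.
Plan B vs Plan F: 3 to 14, Plan F.
Plan B–Plan E: Plan B 9–8.
Plan B vs Proposal Red: Plan B wins 9–8.
Plan B vs Measure 3: Plan B is ranked higher on 3+4 = 7 ballots, Measure 3 on 10. Measure 3 wins 10–7.
Option I vs Plan F: 3+5+2 = 10 for Option I, 7 for Plan F — Option I by 10–7.
Option I vs Plan E: 11 to 6, Option I.
Option I vs Proposal Red: 4+5 = 9 for Option I, 8 for Proposal Red — Option I by 9–8.
Option I vs Measure 3: Measure 3, 10–7.
Plan F vs Plan E: 3+4+5+2 = 14 for Plan F, 3 for Plan E — Plan F by 14–3.
Plan F vs Proposal Red: Plan F, 9–8.
Plan F–Measure 3: Plan F 10–7.
Plan E vs Proposal Red: Proposal Red wins 12–5.
Plan E vs Measure 3: 3 for Plan E, 14 for Measure 3 — Measure 3 by 14–3.
Proposal Red vs Measure 3: Proposal Red is ranked higher on 3+3+4+2 = 12 ballots, Measure 3 on 5. Proposal Red wins 12–5.
No option is unbeaten: Plan B loses to Plan F; Option I loses to Plan B; Plan F loses to Option I; Plan E loses to Plan B; Proposal Red loses to Plan B; Measure 3 loses to Plan F. In particular Plan B beats Option I beats Plan F beats Plan B is a majority cycle — no Condorcet winner exists.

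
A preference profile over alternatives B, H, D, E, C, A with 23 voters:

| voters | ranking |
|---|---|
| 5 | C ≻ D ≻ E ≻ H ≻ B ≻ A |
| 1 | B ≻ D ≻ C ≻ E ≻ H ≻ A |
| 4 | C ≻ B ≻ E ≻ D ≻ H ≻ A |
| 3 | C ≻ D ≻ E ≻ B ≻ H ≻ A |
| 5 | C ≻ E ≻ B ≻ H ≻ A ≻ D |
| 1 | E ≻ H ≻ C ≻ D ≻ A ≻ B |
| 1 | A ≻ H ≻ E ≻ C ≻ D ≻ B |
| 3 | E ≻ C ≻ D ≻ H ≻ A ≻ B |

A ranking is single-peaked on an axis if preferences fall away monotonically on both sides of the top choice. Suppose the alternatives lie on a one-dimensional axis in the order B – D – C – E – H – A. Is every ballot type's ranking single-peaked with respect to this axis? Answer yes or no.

Axis positions: B=1, D=2, C=3, E=4, H=5, A=6.
Ballot type 1 (peak C at position 3): ranking walks positions 3-2-4-5-1-6, expanding outward from the peak — single-peaked.
Ballot type 2 (peak B at position 1): ranking walks positions 1-2-3-4-5-6, expanding outward from the peak — single-peaked.
Ballot type 3: ranking walks positions 3-1-4-2-5-6; B is ranked above D even though D lies between B and the peak C on the axis — preferences dip and rise again. Not single-peaked.
Ballot type 4 (peak C at position 3): ranking walks positions 3-2-4-1-5-6, expanding outward from the peak — single-peaked.
Ballot type 5: ranking walks positions 3-4-1-5-6-2; B is ranked above D even though D lies between B and the peak C on the axis — preferences dip and rise again. Not single-peaked.
Ballot type 6 (peak E at position 4): ranking walks positions 4-5-3-2-6-1, expanding outward from the peak — single-peaked.
Ballot type 7 (peak A at position 6): ranking walks positions 6-5-4-3-2-1, expanding outward from the peak — single-peaked.
Ballot type 8 (peak E at position 4): ranking walks positions 4-3-2-5-6-1, expanding outward from the peak — single-peaked.
Ballot type 3 violates single-peakedness, so the profile is not single-peaked on this axis.

no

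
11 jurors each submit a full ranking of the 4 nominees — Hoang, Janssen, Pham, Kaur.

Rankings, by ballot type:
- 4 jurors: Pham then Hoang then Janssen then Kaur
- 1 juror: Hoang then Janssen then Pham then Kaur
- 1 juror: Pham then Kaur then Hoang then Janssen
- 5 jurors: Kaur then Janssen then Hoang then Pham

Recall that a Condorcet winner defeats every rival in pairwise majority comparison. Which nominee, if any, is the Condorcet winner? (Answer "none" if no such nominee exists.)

none

Check each pair by majority over 11 ballots:
Hoang–Janssen: Hoang 6–5.
Hoang–Pham: Hoang 6–5.
Hoang–Kaur: Kaur 6–5.
Janssen vs Pham: Janssen, 6–5.
Janssen–Kaur: Kaur 6–5.
Pham vs Kaur: Pham, 6–5.
No nominee is unbeaten: Hoang loses to Kaur; Janssen loses to Hoang; Pham loses to Hoang; Kaur loses to Pham. In particular Hoang > Pham > Kaur > Hoang is a majority cycle — no Condorcet winner exists.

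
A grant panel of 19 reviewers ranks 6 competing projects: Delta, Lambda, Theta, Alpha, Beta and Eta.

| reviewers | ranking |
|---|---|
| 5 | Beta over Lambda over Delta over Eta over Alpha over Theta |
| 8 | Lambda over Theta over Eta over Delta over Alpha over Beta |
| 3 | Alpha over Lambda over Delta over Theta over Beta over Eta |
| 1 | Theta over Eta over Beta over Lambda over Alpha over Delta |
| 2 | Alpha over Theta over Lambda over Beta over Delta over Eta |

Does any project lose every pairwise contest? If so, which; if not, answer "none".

Pairwise majorities:
Delta vs Lambda: 0 for Delta, 19 for Lambda — Lambda by 19–0.
Delta vs Theta: 5+3 = 8 for Delta, 11 for Theta — Theta by 11–8.
Delta–Alpha: Delta 13–6.
Delta vs Beta: Delta, 11–8.
Delta–Eta: Delta 10–9.
Lambda vs Theta: 16 to 3, Lambda.
Lambda vs Alpha: Lambda wins 14–5.
Lambda vs Beta: Lambda, 13–6.
Lambda vs Eta: Lambda wins 18–1.
Theta vs Alpha: Theta preferred on 8+1 = 9 ballots; Alpha wins 10–9.
Theta vs Beta: Theta wins 14–5.
Theta vs Eta: 14 to 5, Theta.
Alpha vs Beta: Alpha, 13–6.
Alpha vs Eta: Eta wins 14–5.
Beta vs Eta: 5+3+2 = 10 for Beta, 9 for Eta — Beta by 10–9.
Each project has at least one pairwise win (Delta beats Alpha; Lambda beats Delta; Theta beats Delta; Alpha beats Theta; Beta beats Eta; Eta beats Alpha) — no Condorcet loser.

none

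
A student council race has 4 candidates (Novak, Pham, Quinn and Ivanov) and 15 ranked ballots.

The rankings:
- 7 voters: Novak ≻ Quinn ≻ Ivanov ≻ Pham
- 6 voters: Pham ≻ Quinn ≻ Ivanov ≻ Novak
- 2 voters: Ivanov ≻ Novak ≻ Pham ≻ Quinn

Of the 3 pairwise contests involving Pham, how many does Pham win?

1

Pham against each rival (15 voters):
Pham vs Novak: 6 for Pham, 9 for Novak — Novak by 9–6.
Pham vs Quinn: Pham wins 8–7.
Pham vs Ivanov: Ivanov, 9–6.
Pham beats Quinn; loses to Novak, Ivanov — 1 pairwise win.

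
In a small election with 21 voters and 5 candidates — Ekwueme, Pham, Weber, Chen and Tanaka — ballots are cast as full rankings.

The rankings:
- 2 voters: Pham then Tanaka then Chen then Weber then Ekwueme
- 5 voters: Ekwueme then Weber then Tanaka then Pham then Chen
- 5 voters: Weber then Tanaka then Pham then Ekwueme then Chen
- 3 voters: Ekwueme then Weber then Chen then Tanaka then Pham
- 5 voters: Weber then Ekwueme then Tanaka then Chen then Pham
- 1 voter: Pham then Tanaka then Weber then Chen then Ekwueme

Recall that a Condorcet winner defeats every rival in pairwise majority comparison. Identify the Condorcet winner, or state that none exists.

Pairwise majorities:
Ekwueme vs Pham: 5+3+5 = 13 for Ekwueme, 8 for Pham — Ekwueme by 13–8.
Ekwueme vs Weber: Ekwueme is ranked higher on 5+3 = 8 ballots, Weber on 13. Weber wins 13–8.
Ekwueme vs Chen: Ekwueme is ranked higher on 5+5+3+5 = 18 ballots, Chen on 3. Ekwueme wins 18–3.
Ekwueme vs Tanaka: Ekwueme preferred on 5+3+5 = 13 ballots; Ekwueme wins 13–8.
Pham vs Weber: 2+1 = 3 for Pham, 18 for Weber — Weber by 18–3.
Pham vs Chen: Pham is ranked higher on 2+5+5+1 = 13 ballots, Chen on 8. Pham wins 13–8.
Pham vs Tanaka: Pham is ranked higher on 2+1 = 3 ballots, Tanaka on 18. Tanaka wins 18–3.
Weber vs Chen: 19 to 2, Weber.
Weber vs Tanaka: Weber is ranked higher on 5+5+3+5 = 18 ballots, Tanaka on 3. Weber wins 18–3.
Chen vs Tanaka: Chen preferred on 3 ballots; Tanaka wins 18–3.
Weber wins every pairwise contest, so Weber is the Condorcet winner.

Weber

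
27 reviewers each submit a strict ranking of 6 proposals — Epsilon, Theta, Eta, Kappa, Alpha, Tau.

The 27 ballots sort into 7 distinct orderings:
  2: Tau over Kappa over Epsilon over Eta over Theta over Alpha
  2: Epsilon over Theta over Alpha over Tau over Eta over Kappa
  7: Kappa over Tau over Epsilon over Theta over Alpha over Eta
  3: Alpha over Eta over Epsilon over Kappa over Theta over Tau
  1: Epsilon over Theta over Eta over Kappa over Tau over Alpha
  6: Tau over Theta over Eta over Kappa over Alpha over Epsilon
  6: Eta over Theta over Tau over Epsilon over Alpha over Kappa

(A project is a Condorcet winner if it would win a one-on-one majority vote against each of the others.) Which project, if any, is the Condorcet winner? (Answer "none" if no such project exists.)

Pairwise majorities:
Epsilon vs Theta: 2+2+7+3+1 = 15 for Epsilon, 12 for Theta — Epsilon by 15–12.
Epsilon vs Eta: 2+2+7+1 = 12 for Epsilon, 15 for Eta — Eta by 15–12.
Epsilon vs Kappa: Epsilon preferred on 2+3+1+6 = 12 ballots; Kappa wins 15–12.
Epsilon vs Alpha: Epsilon is ranked higher on 2+2+7+1+6 = 18 ballots, Alpha on 9. Epsilon wins 18–9.
Epsilon vs Tau: 2+3+1 = 6 for Epsilon, 21 for Tau — Tau by 21–6.
Theta vs Eta: 2+7+1+6 = 16 for Theta, 11 for Eta — Theta by 16–11.
Theta vs Kappa: 15 to 12, Theta.
Theta vs Alpha: Theta is ranked higher on 2+2+7+1+6+6 = 24 ballots, Alpha on 3. Theta wins 24–3.
Theta vs Tau: Theta is ranked higher on 2+3+1+6 = 12 ballots, Tau on 15. Tau wins 15–12.
Eta vs Kappa: 2+3+1+6+6 = 18 for Eta, 9 for Kappa — Eta by 18–9.
Eta vs Alpha: Eta is ranked higher on 2+1+6+6 = 15 ballots, Alpha on 12. Eta wins 15–12.
Eta vs Tau: 10 to 17, Tau.
Kappa vs Alpha: 2+7+1+6 = 16 for Kappa, 11 for Alpha — Kappa by 16–11.
Kappa vs Tau: 7+3+1 = 11 for Kappa, 16 for Tau — Tau by 16–11.
Alpha vs Tau: Alpha is ranked higher on 2+3 = 5 ballots, Tau on 22. Tau wins 22–5.
Tau wins every pairwise contest, so Tau is the Condorcet winner.

Tau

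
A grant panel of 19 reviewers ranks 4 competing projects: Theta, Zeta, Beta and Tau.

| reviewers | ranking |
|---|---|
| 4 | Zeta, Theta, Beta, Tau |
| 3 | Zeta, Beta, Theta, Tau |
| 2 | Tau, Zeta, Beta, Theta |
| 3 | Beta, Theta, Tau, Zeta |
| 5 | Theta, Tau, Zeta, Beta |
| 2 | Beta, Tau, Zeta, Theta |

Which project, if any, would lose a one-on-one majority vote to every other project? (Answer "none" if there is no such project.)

Pairwise majorities:
Theta–Zeta: Zeta 11–8.
Theta vs Beta: Beta wins 10–9.
Theta vs Tau: 4+3+3+5 = 15 for Theta, 4 for Tau — Theta by 15–4.
Zeta vs Beta: Zeta preferred on 4+3+2+5 = 14 ballots; Zeta wins 14–5.
Zeta vs Tau: Zeta preferred on 4+3 = 7 ballots; Tau wins 12–7.
Beta vs Tau: Beta wins 12–7.
Every project wins at least one matchup (Theta beats Tau; Zeta beats Theta; Beta beats Theta; Tau beats Zeta), so there is no Condorcet loser.

none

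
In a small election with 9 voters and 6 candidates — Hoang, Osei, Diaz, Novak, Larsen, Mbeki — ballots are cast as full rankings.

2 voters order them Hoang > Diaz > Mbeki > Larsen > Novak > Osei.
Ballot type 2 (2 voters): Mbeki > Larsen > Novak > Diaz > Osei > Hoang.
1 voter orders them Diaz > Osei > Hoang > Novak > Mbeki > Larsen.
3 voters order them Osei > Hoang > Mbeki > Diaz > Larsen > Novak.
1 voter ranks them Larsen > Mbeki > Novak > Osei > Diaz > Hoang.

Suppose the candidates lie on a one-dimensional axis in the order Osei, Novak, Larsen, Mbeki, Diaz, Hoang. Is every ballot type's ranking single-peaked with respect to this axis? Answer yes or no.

Axis positions: Osei=1, Novak=2, Larsen=3, Mbeki=4, Diaz=5, Hoang=6.
Ballot type 1 (peak Hoang at position 6): ranking walks positions 6-5-4-3-2-1, expanding outward from the peak — single-peaked.
Ballot type 2 (peak Mbeki at position 4): ranking walks positions 4-3-2-5-1-6, expanding outward from the peak — single-peaked.
Ballot type 3: ranking walks positions 5-1-6-2-4-3; Osei is ranked above Mbeki even though Mbeki lies between Osei and the peak Diaz on the axis — preferences dip and rise again. Not single-peaked.
Ballot type 4: ranking walks positions 1-6-4-5-3-2; Hoang is ranked above Novak even though Novak lies between Hoang and the peak Osei on the axis — preferences dip and rise again. Not single-peaked.
Ballot type 5 (peak Larsen at position 3): ranking walks positions 3-4-2-1-5-6, expanding outward from the peak — single-peaked.
Ballot type 3 violates single-peakedness, so the profile is not single-peaked on this axis.

no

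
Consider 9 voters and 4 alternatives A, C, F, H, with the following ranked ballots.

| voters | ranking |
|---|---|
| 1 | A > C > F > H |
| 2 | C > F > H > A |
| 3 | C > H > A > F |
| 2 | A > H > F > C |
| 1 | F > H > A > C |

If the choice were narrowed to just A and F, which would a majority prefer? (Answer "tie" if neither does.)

A

Ballots ranking A above F: 1 + 3 + 2 = 6.
Ballots ranking F above A: 9 − 6 = 3.
A wins the head-to-head 6–3.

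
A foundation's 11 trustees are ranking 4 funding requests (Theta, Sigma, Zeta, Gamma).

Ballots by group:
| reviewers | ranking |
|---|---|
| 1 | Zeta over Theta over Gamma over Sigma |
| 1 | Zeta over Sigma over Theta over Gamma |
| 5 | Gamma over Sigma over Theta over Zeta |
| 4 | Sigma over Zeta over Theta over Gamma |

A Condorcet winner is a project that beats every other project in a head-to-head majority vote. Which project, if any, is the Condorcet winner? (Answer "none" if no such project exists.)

none

Head-to-head results (11 reviewers):
Theta vs Sigma: Theta preferred on 1 ballot; Sigma wins 10–1.
Theta vs Zeta: 5 for Theta, 6 for Zeta — Zeta by 6–5.
Theta vs Gamma: 6 to 5, Theta.
Sigma vs Zeta: Sigma preferred on 5+4 = 9 ballots; Sigma wins 9–2.
Sigma vs Gamma: Sigma preferred on 1+4 = 5 ballots; Gamma wins 6–5.
Zeta vs Gamma: Zeta is ranked higher on 1+1+4 = 6 ballots, Gamma on 5. Zeta wins 6–5.
Every project loses at least once (Theta loses to Sigma; Sigma loses to Gamma; Zeta loses to Sigma; Gamma loses to Theta). The majority relation contains the cycle Theta → Gamma → Sigma → Theta, so there is no Condorcet winner.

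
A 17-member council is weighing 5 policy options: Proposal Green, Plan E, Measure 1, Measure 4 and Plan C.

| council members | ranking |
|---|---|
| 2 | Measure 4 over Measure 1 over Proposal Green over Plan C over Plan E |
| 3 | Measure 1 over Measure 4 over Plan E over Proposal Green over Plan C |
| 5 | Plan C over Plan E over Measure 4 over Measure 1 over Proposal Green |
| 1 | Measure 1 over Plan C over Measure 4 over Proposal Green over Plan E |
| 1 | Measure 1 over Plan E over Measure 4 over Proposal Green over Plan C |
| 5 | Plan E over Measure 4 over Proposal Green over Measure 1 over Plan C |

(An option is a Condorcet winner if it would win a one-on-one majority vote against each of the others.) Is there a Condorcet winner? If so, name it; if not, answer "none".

Plan E

Pairwise majorities:
Proposal Green vs Plan E: 2+1 = 3 for Proposal Green, 14 for Plan E — Plan E by 14–3.
Proposal Green vs Measure 1: Proposal Green is ranked higher on 5 ballots, Measure 1 on 12. Measure 1 wins 12–5.
Proposal Green–Measure 4: Measure 4 17–0.
Proposal Green vs Plan C: 11 to 6, Proposal Green.
Plan E vs Measure 1: Plan E, 10–7.
Plan E vs Measure 4: Plan E wins 11–6.
Plan E vs Plan C: 3+1+5 = 9 for Plan E, 8 for Plan C — Plan E by 9–8.
Measure 1 vs Measure 4: Measure 4 wins 12–5.
Measure 1 vs Plan C: Measure 1, 12–5.
Measure 4 vs Plan C: 11 to 6, Measure 4.
Plan E beats each of Proposal Green, Measure 1, Measure 4, Plan C — Plan E is the Condorcet winner.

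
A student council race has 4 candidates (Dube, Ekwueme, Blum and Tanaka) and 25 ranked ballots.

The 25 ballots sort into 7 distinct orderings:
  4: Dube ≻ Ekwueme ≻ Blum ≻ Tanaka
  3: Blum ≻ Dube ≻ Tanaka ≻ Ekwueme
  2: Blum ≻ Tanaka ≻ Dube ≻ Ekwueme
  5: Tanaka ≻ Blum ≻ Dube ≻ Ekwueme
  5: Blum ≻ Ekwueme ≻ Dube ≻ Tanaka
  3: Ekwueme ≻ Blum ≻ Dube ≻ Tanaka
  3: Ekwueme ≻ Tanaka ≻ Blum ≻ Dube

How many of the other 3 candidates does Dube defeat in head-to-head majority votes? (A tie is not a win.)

Dube against each rival (25 voters):
Dube–Ekwueme: Dube 14–11.
Dube vs Blum: Dube preferred on 4 ballots; Blum wins 21–4.
Dube vs Tanaka: 4+3+5+3 = 15 for Dube, 10 for Tanaka — Dube by 15–10.
Dube beats Ekwueme, Tanaka; loses to Blum — 2 pairwise wins.

2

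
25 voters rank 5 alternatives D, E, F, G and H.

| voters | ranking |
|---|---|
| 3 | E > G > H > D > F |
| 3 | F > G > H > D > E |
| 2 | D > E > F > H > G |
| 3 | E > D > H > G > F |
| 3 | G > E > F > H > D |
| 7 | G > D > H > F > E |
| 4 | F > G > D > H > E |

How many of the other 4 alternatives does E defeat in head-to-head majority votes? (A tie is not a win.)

0

E against each rival (25 voters):
E vs D: 3+3+3 = 9 for E, 16 for D — D by 16–9.
E vs F: E preferred on 3+2+3+3 = 11 ballots; F wins 14–11.
E–G: G 17–8.
E–H: H 14–11.
E beats no one; loses to D, F, G, H — 0 pairwise wins.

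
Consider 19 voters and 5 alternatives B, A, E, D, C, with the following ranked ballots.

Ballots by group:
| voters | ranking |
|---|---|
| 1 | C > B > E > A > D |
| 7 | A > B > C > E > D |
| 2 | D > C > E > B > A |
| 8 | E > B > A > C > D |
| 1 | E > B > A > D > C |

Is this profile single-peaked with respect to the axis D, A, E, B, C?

no

Axis positions: D=1, A=2, E=3, B=4, C=5.
Group 1 (peak C at position 5): ranking walks positions 5-4-3-2-1, expanding outward from the peak — single-peaked.
Group 2: ranking walks positions 2-4-5-3-1; B is ranked above E even though E lies between B and the peak A on the axis — preferences dip and rise again. Not single-peaked.
Group 3: ranking walks positions 1-5-3-4-2; C is ranked above A even though A lies between C and the peak D on the axis — preferences dip and rise again. Not single-peaked.
Group 4 (peak E at position 3): ranking walks positions 3-4-2-5-1, expanding outward from the peak — single-peaked.
Group 5 (peak E at position 3): ranking walks positions 3-4-2-1-5, expanding outward from the peak — single-peaked.
Group 2 violates single-peakedness, so the profile is not single-peaked on this axis.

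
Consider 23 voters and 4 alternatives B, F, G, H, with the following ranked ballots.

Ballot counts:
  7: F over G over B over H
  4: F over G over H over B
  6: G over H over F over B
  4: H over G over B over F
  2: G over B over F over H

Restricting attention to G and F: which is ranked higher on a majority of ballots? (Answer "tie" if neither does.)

G

Ballots ranking G above F: 6 + 4 + 2 = 12.
Ballots ranking F above G: 23 − 12 = 11.
G wins the head-to-head 12–11.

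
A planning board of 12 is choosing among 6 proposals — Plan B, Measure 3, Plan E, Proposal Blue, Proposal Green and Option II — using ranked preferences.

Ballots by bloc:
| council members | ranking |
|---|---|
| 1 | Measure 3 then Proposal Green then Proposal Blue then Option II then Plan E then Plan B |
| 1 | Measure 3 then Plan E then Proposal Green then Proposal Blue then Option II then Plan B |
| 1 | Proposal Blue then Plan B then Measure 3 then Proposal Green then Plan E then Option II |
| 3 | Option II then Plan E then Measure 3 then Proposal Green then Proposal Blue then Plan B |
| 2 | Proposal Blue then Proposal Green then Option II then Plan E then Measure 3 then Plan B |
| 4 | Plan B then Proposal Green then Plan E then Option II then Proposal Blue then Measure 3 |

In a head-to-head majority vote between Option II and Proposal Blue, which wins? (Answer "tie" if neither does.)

Ballots ranking Option II above Proposal Blue: 3 + 4 = 7.
Ballots ranking Proposal Blue above Option II: 12 − 7 = 5.
Option II wins the head-to-head 7–5.

Option II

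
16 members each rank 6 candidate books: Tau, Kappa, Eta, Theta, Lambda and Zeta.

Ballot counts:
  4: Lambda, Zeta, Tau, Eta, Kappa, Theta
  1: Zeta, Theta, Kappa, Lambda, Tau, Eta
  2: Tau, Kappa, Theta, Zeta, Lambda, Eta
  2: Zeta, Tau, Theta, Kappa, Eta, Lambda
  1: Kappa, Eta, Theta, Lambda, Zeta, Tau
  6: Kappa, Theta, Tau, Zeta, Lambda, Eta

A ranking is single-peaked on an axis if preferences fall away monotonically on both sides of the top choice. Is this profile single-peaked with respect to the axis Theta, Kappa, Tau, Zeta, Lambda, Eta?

Axis positions: Theta=1, Kappa=2, Tau=3, Zeta=4, Lambda=5, Eta=6.
Ballot type 1 (peak Lambda at position 5): ranking walks positions 5-4-3-6-2-1, expanding outward from the peak — single-peaked.
Ballot type 2: ranking walks positions 4-1-2-5-3-6; Theta is ranked above Tau even though Tau lies between Theta and the peak Zeta on the axis — preferences dip and rise again. Not single-peaked.
Ballot type 3 (peak Tau at position 3): ranking walks positions 3-2-1-4-5-6, expanding outward from the peak — single-peaked.
Ballot type 4: ranking walks positions 4-3-1-2-6-5; Theta is ranked above Kappa even though Kappa lies between Theta and the peak Zeta on the axis — preferences dip and rise again. Not single-peaked.
Ballot type 5: ranking walks positions 2-6-1-5-4-3; Eta is ranked above Tau even though Tau lies between Eta and the peak Kappa on the axis — preferences dip and rise again. Not single-peaked.
Ballot type 6 (peak Kappa at position 2): ranking walks positions 2-1-3-4-5-6, expanding outward from the peak — single-peaked.
Ballot type 2 violates single-peakedness, so the profile is not single-peaked on this axis.

no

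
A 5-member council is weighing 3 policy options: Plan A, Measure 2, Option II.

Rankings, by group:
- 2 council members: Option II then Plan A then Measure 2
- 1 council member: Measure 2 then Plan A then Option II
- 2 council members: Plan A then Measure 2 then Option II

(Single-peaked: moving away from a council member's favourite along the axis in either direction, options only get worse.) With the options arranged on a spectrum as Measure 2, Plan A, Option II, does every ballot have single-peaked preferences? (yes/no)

Axis positions: Measure 2=1, Plan A=2, Option II=3.
Group 1 (peak Option II at position 3): ranking walks positions 3-2-1, expanding outward from the peak — single-peaked.
Group 2 (peak Measure 2 at position 1): ranking walks positions 1-2-3, expanding outward from the peak — single-peaked.
Group 3 (peak Plan A at position 2): ranking walks positions 2-1-3, expanding outward from the peak — single-peaked.
Every ranking is single-peaked on this axis.

yes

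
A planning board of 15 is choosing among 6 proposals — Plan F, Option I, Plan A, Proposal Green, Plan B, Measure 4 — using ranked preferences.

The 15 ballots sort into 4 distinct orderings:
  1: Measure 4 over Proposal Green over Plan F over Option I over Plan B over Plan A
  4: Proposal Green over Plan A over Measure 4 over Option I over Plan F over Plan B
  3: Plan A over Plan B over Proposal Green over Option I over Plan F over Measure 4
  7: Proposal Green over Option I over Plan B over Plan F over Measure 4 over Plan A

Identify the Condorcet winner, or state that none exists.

Proposal Green

Head-to-head results (15 council members):
Plan F vs Option I: 1 for Plan F, 14 for Option I — Option I by 14–1.
Plan F vs Plan A: Plan F preferred on 1+7 = 8 ballots; Plan F wins 8–7.
Plan F vs Proposal Green: 0 for Plan F, 15 for Proposal Green — Proposal Green by 15–0.
Plan F vs Plan B: Plan F preferred on 1+4 = 5 ballots; Plan B wins 10–5.
Plan F vs Measure 4: 10 to 5, Plan F.
Option I vs Plan A: 8 to 7, Option I.
Option I vs Proposal Green: Option I preferred on 0 ballots; Proposal Green wins 15–0.
Option I vs Plan B: 1+4+7 = 12 for Option I, 3 for Plan B — Option I by 12–3.
Option I vs Measure 4: Option I preferred on 3+7 = 10 ballots; Option I wins 10–5.
Plan A vs Proposal Green: Plan A is ranked higher on 3 ballots, Proposal Green on 12. Proposal Green wins 12–3.
Plan A vs Plan B: 7 to 8, Plan B.
Plan A vs Measure 4: 7 to 8, Measure 4.
Proposal Green vs Plan B: 12 to 3, Proposal Green.
Proposal Green vs Measure 4: 4+3+7 = 14 for Proposal Green, 1 for Measure 4 — Proposal Green by 14–1.
Plan B vs Measure 4: 10 to 5, Plan B.
Proposal Green wins every pairwise contest, so Proposal Green is the Condorcet winner.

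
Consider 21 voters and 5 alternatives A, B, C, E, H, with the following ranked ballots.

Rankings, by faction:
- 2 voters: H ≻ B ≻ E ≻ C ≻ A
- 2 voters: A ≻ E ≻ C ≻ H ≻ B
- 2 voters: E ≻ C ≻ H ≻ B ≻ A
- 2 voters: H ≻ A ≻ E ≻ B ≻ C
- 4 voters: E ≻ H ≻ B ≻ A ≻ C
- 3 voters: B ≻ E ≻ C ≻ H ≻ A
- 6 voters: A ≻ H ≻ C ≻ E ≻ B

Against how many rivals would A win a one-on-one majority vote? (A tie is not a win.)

1

A against each rival (21 voters):
A vs B: 10 to 11, B.
A vs C: A preferred on 2+2+4+6 = 14 ballots; A wins 14–7.
A–E: E 11–10.
A vs H: 2+6 = 8 for A, 13 for H — H by 13–8.
A beats C; loses to B, E, H — 1 pairwise win.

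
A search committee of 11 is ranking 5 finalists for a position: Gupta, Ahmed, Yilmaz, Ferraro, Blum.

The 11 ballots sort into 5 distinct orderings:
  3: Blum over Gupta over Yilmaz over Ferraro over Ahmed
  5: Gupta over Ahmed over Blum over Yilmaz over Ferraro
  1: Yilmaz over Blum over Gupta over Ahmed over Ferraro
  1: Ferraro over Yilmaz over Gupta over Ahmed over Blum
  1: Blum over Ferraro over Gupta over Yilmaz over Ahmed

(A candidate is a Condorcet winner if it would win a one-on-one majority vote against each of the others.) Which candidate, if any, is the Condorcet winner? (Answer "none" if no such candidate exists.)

Gupta

Head-to-head results (11 committee members):
Gupta–Ahmed: Gupta 11–0.
Gupta–Yilmaz: Gupta 9–2.
Gupta vs Ferraro: Gupta, 9–2.
Gupta–Blum: Gupta 6–5.
Ahmed–Yilmaz: Yilmaz 6–5.
Ahmed–Ferraro: Ahmed 6–5.
Ahmed–Blum: Ahmed 6–5.
Yilmaz vs Ferraro: Yilmaz, 9–2.
Yilmaz vs Blum: Blum, 9–2.
Ferraro vs Blum: Blum, 10–1.
Gupta defeats every rival head-to-head and is the Condorcet winner.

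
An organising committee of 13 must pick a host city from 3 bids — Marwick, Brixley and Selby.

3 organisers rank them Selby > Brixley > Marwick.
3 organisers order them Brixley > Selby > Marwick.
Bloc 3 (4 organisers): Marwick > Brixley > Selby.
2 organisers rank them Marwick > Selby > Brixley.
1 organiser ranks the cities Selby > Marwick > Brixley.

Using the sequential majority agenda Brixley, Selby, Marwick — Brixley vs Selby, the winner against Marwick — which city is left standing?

Marwick

Round 1: Brixley vs Selby — 7–6, Brixley advances.
Round 2: Brixley vs Marwick — 6–7, Marwick advances.
Marwick survives the agenda.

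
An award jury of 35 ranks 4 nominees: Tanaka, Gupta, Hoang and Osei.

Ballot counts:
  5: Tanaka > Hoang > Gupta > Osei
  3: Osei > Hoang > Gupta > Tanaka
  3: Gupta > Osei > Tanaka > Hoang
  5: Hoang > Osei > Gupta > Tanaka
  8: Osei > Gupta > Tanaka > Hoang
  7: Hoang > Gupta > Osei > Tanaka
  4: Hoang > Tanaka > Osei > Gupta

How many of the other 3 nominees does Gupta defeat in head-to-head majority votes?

1

Gupta against each rival (35 jurors):
Gupta vs Tanaka: Gupta wins 26–9.
Gupta–Hoang: Hoang 24–11.
Gupta vs Osei: Osei wins 20–15.
Gupta beats Tanaka; loses to Hoang, Osei — 1 pairwise win.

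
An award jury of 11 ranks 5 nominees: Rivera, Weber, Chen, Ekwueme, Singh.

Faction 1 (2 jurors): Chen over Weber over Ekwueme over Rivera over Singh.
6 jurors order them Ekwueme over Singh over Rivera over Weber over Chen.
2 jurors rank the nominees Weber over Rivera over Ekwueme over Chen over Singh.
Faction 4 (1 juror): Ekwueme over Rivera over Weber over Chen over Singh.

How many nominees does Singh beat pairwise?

3

Singh against each rival (11 jurors):
Singh vs Rivera: 6 for Singh, 5 for Rivera — Singh by 6–5.
Singh vs Weber: 6 to 5, Singh.
Singh vs Chen: 6 to 5, Singh.
Singh vs Ekwueme: 0 to 11, Ekwueme.
Singh beats Rivera, Weber, Chen; loses to Ekwueme — 3 pairwise wins.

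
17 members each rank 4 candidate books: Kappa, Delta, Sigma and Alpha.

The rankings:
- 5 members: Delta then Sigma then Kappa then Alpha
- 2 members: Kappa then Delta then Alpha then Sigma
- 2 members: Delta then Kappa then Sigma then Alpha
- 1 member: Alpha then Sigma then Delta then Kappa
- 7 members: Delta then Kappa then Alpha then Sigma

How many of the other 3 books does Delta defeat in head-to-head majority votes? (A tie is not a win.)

Delta against each rival (17 members):
Delta–Kappa: Delta 15–2.
Delta vs Sigma: Delta is ranked higher on 5+2+2+7 = 16 ballots, Sigma on 1. Delta wins 16–1.
Delta vs Alpha: Delta is ranked higher on 5+2+2+7 = 16 ballots, Alpha on 1. Delta wins 16–1.
Delta beats Kappa, Sigma, Alpha — 3 pairwise wins.

3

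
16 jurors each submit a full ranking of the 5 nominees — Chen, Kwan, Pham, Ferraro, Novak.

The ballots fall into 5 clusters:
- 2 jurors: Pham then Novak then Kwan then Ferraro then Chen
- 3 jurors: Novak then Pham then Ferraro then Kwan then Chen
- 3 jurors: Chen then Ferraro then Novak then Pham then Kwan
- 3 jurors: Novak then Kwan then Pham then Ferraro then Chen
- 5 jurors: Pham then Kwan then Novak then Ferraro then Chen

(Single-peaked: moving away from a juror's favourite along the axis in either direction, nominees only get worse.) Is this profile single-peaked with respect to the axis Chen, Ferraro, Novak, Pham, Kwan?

no

Axis positions: Chen=1, Ferraro=2, Novak=3, Pham=4, Kwan=5.
Cluster 1 (peak Pham at position 4): ranking walks positions 4-3-5-2-1, expanding outward from the peak — single-peaked.
Cluster 2 (peak Novak at position 3): ranking walks positions 3-4-2-5-1, expanding outward from the peak — single-peaked.
Cluster 3 (peak Chen at position 1): ranking walks positions 1-2-3-4-5, expanding outward from the peak — single-peaked.
Cluster 4: ranking walks positions 3-5-4-2-1; Kwan is ranked above Pham even though Pham lies between Kwan and the peak Novak on the axis — preferences dip and rise again. Not single-peaked.
Cluster 5 (peak Pham at position 4): ranking walks positions 4-5-3-2-1, expanding outward from the peak — single-peaked.
Cluster 4 violates single-peakedness, so the profile is not single-peaked on this axis.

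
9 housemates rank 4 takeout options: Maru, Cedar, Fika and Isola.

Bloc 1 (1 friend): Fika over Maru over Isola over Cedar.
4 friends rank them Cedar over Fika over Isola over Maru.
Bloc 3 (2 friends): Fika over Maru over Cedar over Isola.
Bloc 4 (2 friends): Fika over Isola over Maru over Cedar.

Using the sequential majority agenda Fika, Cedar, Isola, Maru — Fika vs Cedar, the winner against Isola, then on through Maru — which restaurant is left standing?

Round 1: Fika vs Cedar — 5–4, Fika advances.
Round 2: Fika vs Isola — 9–0, Fika advances.
Round 3: Fika vs Maru — 9–0, Fika advances.
The agenda winner is Fika.

Fika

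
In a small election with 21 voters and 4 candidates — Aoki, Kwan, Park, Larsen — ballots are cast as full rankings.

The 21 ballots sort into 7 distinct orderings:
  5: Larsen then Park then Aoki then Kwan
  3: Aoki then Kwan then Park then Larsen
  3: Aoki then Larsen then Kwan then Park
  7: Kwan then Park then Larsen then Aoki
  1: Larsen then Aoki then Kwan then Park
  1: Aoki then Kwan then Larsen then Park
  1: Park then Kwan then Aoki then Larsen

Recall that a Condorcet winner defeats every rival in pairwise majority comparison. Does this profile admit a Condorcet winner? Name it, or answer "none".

Pairwise majorities:
Aoki vs Kwan: Aoki is ranked higher on 5+3+3+1+1 = 13 ballots, Kwan on 8. Aoki wins 13–8.
Aoki vs Park: 3+3+1+1 = 8 for Aoki, 13 for Park — Park by 13–8.
Aoki vs Larsen: 8 to 13, Larsen.
Kwan vs Park: 3+3+7+1+1 = 15 for Kwan, 6 for Park — Kwan by 15–6.
Kwan vs Larsen: Kwan preferred on 3+7+1+1 = 12 ballots; Kwan wins 12–9.
Park vs Larsen: 3+7+1 = 11 for Park, 10 for Larsen — Park by 11–10.
Each candidate drops at least one matchup (Aoki loses to Park; Kwan loses to Aoki; Park loses to Kwan; Larsen loses to Kwan); the cycle Aoki beats Kwan beats Park beats Aoki rules out a Condorcet winner.

none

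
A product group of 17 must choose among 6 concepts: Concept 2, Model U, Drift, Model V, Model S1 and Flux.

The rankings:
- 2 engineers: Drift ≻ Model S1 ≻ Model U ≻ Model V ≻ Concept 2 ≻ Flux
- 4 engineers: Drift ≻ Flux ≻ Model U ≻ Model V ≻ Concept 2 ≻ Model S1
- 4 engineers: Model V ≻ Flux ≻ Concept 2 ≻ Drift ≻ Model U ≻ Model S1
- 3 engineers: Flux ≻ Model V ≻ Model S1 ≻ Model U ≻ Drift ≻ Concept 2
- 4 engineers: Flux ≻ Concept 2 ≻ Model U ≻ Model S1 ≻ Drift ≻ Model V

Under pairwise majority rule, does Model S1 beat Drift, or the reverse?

Drift

Ballots ranking Model S1 above Drift: 3 + 4 = 7.
Ballots ranking Drift above Model S1: 17 − 7 = 10.
Drift wins the head-to-head 10–7.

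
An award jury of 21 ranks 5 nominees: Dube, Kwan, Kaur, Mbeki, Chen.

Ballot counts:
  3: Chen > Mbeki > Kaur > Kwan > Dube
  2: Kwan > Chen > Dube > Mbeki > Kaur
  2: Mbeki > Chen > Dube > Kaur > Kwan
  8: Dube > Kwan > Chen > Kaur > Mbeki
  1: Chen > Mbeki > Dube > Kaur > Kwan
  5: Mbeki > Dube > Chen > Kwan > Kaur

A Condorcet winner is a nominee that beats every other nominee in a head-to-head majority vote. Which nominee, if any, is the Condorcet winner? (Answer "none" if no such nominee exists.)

Head-to-head results (21 jurors):
Dube vs Kwan: Dube wins 16–5.
Dube vs Kaur: Dube wins 18–3.
Dube–Mbeki: Mbeki 11–10.
Dube vs Chen: Dube, 13–8.
Kwan vs Kaur: Kwan, 15–6.
Kwan–Mbeki: Mbeki 11–10.
Kwan vs Chen: Chen, 11–10.
Kaur–Mbeki: Mbeki 13–8.
Kaur vs Chen: Chen, 21–0.
Mbeki–Chen: Chen 14–7.
Every nominee loses at least once (Dube loses to Mbeki; Kwan loses to Dube; Kaur loses to Dube; Mbeki loses to Chen; Chen loses to Dube). The majority relation contains the cycle Dube → Chen → Mbeki → Dube, so there is no Condorcet winner.

none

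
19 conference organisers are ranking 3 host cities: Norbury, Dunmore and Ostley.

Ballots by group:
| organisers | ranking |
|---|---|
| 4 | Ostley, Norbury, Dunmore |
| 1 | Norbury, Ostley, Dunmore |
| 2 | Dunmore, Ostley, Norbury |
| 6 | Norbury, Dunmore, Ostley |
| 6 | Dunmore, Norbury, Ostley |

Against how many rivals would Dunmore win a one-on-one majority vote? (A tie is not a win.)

Dunmore against each rival (19 organisers):
Dunmore vs Norbury: Norbury wins 11–8.
Dunmore vs Ostley: Dunmore, 14–5.
Dunmore beats Ostley; loses to Norbury — 1 pairwise win.

1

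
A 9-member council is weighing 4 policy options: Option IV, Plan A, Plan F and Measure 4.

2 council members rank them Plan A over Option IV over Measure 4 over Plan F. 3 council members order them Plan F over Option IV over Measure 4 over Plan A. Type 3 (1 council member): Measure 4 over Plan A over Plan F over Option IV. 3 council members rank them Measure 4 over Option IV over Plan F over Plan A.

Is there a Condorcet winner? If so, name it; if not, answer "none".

Option IV

Pairwise majorities:
Option IV vs Plan A: 3+3 = 6 for Option IV, 3 for Plan A — Option IV by 6–3.
Option IV vs Plan F: 5 to 4, Option IV.
Option IV vs Measure 4: Option IV preferred on 2+3 = 5 ballots; Option IV wins 5–4.
Plan A vs Plan F: Plan A is ranked higher on 2+1 = 3 ballots, Plan F on 6. Plan F wins 6–3.
Plan A vs Measure 4: Plan A preferred on 2 ballots; Measure 4 wins 7–2.
Plan F vs Measure 4: Plan F is ranked higher on 3 ballots, Measure 4 on 6. Measure 4 wins 6–3.
Option IV beats each of Plan A, Plan F, Measure 4 — Option IV is the Condorcet winner.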